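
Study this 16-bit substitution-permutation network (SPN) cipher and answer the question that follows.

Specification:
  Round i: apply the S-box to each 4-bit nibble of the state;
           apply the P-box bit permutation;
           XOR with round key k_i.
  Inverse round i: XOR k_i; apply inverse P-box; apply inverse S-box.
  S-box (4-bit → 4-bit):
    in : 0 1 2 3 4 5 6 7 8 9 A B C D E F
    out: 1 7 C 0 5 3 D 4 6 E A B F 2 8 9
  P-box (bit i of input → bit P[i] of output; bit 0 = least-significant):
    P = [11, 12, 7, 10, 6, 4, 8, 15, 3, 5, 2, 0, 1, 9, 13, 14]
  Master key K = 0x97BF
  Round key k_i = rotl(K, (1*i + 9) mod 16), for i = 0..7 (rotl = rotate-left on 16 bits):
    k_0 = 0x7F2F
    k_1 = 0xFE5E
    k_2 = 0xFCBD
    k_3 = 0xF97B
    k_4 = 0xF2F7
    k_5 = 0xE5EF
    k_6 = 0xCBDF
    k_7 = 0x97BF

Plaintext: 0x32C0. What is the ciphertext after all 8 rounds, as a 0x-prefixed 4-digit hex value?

0x7EBE

s_0 = plaintext = 0x32C0
s_1 = Round(s_0, k_0) = 0xF67A
s_2 = Round(s_1, k_1) = 0xAB51
s_3 = Round(s_2, k_2) = 0xA644
s_4 = Round(s_3, k_3) = 0xB2B6
s_5 = Round(s_4, k_4) = 0x3C20
s_6 = Round(s_5, k_5) = 0x6CC2
s_7 = Round(s_6, k_6) = 0x2E20
s_8 = Round(s_7, k_7) = 0x7EBE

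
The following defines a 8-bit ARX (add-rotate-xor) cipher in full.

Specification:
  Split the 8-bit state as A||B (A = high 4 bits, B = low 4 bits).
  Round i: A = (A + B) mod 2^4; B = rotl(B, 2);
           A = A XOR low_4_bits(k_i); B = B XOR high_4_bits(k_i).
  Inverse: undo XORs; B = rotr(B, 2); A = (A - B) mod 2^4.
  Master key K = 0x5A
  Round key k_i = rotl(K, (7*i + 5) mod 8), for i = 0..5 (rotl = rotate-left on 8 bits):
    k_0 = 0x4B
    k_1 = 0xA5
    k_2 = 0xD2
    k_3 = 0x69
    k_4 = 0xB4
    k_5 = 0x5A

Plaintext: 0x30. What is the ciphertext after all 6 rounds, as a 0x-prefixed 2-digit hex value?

0x51

s_0 = plaintext = 0x30
s_1 = Round(s_0, k_0) = 0x84
s_2 = Round(s_1, k_1) = 0x9B
s_3 = Round(s_2, k_2) = 0x63
s_4 = Round(s_3, k_3) = 0x0A
s_5 = Round(s_4, k_4) = 0xE1
s_6 = Round(s_5, k_5) = 0x51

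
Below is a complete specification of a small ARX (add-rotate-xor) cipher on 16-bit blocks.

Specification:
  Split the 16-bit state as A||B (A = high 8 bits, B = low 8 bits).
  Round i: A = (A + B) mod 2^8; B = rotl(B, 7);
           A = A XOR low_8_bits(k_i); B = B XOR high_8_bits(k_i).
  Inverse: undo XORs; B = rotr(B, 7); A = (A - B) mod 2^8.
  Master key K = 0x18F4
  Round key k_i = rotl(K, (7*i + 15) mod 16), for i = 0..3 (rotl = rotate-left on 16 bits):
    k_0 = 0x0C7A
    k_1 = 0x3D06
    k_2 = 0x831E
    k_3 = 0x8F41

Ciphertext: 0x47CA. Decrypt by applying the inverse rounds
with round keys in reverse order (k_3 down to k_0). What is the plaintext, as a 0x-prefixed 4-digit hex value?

0xDEA4

s_0 = ciphertext = 0x47CA
s_1 = InvRound(s_0, k_3) = 0x7C8A
s_2 = InvRound(s_1, k_2) = 0x5012
s_3 = InvRound(s_2, k_1) = 0xF85E
s_4 = InvRound(s_3, k_0) = 0xDEA4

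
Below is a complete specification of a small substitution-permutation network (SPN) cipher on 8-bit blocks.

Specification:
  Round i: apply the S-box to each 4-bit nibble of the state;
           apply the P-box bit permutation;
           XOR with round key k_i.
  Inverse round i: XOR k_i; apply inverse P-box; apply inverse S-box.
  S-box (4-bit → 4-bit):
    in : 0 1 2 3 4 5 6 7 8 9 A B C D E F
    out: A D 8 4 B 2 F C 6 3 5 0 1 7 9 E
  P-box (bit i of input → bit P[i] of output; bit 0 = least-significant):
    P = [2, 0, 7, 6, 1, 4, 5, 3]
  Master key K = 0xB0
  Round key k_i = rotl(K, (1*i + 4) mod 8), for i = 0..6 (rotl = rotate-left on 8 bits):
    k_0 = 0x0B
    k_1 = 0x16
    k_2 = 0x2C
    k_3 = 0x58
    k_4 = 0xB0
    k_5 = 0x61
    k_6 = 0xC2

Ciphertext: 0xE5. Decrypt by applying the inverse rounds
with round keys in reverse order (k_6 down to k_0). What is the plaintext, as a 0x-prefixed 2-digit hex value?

0x44

s_0 = ciphertext = 0xE5
s_1 = InvRound(s_0, k_6) = 0xA9
s_2 = InvRound(s_1, k_5) = 0x27
s_3 = InvRound(s_2, k_4) = 0x9D
s_4 = InvRound(s_3, k_3) = 0xB6
s_5 = InvRound(s_4, k_2) = 0x43
s_6 = InvRound(s_5, k_1) = 0x54
s_7 = InvRound(s_6, k_0) = 0x44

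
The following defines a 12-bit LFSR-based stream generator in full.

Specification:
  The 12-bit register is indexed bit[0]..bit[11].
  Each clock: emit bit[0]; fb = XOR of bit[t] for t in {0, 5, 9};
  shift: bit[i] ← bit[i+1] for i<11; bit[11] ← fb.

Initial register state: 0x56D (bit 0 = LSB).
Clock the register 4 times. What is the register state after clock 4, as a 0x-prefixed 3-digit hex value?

0x456

reg_0 = 0x56D
clock 1: out=1, reg = 0x2B6
clock 2: out=0, reg = 0x15B
clock 3: out=1, reg = 0x8AD
clock 4: out=1, reg = 0x456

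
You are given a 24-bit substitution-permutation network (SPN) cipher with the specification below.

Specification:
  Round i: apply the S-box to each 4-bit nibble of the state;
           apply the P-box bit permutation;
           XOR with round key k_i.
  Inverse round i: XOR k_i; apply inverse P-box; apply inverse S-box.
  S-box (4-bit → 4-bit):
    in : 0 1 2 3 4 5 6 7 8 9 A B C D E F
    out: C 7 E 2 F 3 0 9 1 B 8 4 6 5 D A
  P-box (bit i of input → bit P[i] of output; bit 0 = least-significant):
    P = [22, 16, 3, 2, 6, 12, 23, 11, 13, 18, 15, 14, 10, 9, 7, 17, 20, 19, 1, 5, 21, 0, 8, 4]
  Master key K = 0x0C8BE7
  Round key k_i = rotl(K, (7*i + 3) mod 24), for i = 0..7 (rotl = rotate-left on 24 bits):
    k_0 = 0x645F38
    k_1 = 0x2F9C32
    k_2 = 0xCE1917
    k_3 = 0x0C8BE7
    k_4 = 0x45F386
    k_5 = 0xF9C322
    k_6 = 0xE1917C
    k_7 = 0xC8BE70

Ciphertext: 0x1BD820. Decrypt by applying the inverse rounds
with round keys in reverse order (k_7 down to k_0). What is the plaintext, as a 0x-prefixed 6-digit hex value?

0x4EDC1F

s_0 = ciphertext = 0x1BD820
s_1 = InvRound(s_0, k_7) = 0xA897D5
s_2 = InvRound(s_1, k_6) = 0x3F1661
s_3 = InvRound(s_2, k_5) = 0xCB7218
s_4 = InvRound(s_3, k_4) = 0x0C0CB0
s_5 = InvRound(s_4, k_3) = 0x2B5B8A
s_6 = InvRound(s_5, k_2) = 0x96CFB4
s_7 = InvRound(s_6, k_1) = 0xD1CACF
s_8 = InvRound(s_7, k_0) = 0x4EDC1F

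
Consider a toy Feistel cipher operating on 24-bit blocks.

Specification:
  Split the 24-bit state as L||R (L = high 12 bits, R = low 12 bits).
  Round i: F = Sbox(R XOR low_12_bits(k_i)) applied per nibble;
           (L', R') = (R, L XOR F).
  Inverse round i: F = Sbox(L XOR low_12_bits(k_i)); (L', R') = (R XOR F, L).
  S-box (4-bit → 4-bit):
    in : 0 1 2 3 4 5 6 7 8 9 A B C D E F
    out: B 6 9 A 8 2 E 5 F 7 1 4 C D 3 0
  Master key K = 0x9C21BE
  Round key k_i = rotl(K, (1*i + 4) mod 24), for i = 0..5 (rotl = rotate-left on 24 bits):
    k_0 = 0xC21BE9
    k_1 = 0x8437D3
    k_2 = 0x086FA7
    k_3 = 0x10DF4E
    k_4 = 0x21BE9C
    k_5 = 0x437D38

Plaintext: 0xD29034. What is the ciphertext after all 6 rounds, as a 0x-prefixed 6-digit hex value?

0x9B8AE2

s_0 = plaintext = 0xD29034
s_1 = Round(s_0, k_0) = 0x0349F4
s_2 = Round(s_1, k_1) = 0x9F43A1
s_3 = Round(s_2, k_2) = 0x3A154A
s_4 = Round(s_3, k_3) = 0x54A219
s_5 = Round(s_4, k_4) = 0x2199B8
s_6 = Round(s_5, k_5) = 0x9B8AE2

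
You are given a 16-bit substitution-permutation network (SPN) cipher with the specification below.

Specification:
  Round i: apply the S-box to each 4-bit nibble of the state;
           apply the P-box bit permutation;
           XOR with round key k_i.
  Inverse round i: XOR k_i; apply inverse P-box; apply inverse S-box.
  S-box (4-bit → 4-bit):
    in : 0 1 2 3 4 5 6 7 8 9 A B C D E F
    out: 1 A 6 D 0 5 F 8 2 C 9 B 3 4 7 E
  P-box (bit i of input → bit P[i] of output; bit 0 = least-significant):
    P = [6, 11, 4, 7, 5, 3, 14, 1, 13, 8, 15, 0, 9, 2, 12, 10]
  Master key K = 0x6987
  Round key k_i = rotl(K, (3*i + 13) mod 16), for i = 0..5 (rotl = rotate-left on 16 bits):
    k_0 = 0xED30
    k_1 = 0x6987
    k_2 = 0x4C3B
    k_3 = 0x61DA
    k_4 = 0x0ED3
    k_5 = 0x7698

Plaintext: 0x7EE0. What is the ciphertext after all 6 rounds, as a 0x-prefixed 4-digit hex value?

s_0 = plaintext = 0x7EE0
s_1 = Round(s_0, k_0) = 0x0858
s_2 = Round(s_1, k_1) = 0x22A7
s_3 = Round(s_2, k_2) = 0xDD9D
s_4 = Round(s_3, k_3) = 0xB1C8
s_5 = Round(s_4, k_4) = 0x01FE
s_6 = Round(s_5, k_5) = 0x3DC3

0x3DC3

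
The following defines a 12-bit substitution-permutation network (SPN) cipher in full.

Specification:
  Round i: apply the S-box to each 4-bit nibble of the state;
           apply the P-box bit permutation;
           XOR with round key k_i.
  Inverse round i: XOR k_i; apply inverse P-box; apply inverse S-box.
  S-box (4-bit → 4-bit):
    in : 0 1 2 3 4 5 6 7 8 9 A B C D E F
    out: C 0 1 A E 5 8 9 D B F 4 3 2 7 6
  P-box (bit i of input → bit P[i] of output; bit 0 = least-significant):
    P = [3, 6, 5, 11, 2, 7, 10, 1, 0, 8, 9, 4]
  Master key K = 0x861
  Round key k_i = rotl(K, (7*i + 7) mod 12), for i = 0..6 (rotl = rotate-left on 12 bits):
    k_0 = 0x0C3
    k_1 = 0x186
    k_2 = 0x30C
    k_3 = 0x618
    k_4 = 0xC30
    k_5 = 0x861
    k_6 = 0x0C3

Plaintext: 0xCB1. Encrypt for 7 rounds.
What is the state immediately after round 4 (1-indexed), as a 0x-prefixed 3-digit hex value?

0x6E2

s_0 = plaintext = 0xCB1
s_1 = Round(s_0, k_0) = 0x5C2
s_2 = Round(s_1, k_1) = 0x30B
s_3 = Round(s_2, k_2) = 0x63E
s_4 = Round(s_3, k_3) = 0x6E2
s_5 = Round(s_4, k_4) = 0x8AC
s_6 = Round(s_5, k_5) = 0xEBE
s_7 = Round(s_6, k_6) = 0x7AA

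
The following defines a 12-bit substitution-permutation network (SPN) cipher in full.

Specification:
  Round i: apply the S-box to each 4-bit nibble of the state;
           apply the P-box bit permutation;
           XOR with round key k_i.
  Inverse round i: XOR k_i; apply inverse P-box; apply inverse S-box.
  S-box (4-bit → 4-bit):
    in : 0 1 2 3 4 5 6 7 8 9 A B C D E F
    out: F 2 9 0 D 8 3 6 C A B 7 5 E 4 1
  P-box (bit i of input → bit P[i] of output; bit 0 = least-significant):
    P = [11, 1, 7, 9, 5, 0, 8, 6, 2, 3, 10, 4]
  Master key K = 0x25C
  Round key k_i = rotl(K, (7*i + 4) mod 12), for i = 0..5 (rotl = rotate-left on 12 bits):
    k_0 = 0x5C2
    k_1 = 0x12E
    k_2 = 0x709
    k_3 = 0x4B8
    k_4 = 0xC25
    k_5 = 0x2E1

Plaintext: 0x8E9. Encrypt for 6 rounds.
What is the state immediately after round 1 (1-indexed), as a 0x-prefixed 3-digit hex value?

s_0 = plaintext = 0x8E9
s_1 = Round(s_0, k_0) = 0x2D0
s_2 = Round(s_1, k_1) = 0xAF9
s_3 = Round(s_2, k_2) = 0x537
s_4 = Round(s_3, k_3) = 0x42A
s_5 = Round(s_4, k_4) = 0x253
s_6 = Round(s_5, k_5) = 0x2B5

0x2D0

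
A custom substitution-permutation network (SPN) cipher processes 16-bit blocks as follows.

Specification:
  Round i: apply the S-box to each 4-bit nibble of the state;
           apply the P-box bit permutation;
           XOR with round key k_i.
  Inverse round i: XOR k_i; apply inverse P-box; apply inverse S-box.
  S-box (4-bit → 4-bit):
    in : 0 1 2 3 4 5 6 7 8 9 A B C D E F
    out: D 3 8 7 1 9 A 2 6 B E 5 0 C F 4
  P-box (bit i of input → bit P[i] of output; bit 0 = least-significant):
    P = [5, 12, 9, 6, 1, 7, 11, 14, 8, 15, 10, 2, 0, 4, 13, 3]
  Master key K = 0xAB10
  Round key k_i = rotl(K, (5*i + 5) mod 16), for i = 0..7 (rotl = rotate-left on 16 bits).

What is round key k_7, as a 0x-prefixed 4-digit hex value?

0x10AB

K = 0xAB10
k_0 = rotl(K, (5*0+5) mod 16) = rotl(K, 5) = 0x6215
k_1 = rotl(K, (5*1+5) mod 16) = rotl(K, 10) = 0x42AC
k_2 = rotl(K, (5*2+5) mod 16) = rotl(K, 15) = 0x5588
k_3 = rotl(K, (5*3+5) mod 16) = rotl(K, 4) = 0xB10A
k_4 = rotl(K, (5*4+5) mod 16) = rotl(K, 9) = 0x2156
k_5 = rotl(K, (5*5+5) mod 16) = rotl(K, 14) = 0x2AC4
k_6 = rotl(K, (5*6+5) mod 16) = rotl(K, 3) = 0x5885
k_7 = rotl(K, (5*7+5) mod 16) = rotl(K, 8) = 0x10AB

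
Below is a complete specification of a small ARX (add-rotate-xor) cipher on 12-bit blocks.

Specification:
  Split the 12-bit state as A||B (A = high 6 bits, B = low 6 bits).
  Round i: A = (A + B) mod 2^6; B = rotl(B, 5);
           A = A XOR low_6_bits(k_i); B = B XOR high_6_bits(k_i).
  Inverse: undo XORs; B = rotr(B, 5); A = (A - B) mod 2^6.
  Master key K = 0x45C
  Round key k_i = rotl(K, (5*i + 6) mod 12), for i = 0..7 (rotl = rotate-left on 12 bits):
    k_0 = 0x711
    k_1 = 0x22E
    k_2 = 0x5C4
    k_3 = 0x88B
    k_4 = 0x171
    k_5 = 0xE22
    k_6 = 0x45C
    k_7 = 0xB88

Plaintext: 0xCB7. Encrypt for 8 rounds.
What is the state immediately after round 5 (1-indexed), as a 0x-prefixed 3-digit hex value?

0x87E

s_0 = plaintext = 0xCB7
s_1 = Round(s_0, k_0) = 0xE27
s_2 = Round(s_1, k_1) = 0xC7B
s_3 = Round(s_2, k_2) = 0xA2A
s_4 = Round(s_3, k_3) = 0x677
s_5 = Round(s_4, k_4) = 0x87E
s_6 = Round(s_5, k_5) = 0xF67
s_7 = Round(s_6, k_6) = 0xE22
s_8 = Round(s_7, k_7) = 0x4BF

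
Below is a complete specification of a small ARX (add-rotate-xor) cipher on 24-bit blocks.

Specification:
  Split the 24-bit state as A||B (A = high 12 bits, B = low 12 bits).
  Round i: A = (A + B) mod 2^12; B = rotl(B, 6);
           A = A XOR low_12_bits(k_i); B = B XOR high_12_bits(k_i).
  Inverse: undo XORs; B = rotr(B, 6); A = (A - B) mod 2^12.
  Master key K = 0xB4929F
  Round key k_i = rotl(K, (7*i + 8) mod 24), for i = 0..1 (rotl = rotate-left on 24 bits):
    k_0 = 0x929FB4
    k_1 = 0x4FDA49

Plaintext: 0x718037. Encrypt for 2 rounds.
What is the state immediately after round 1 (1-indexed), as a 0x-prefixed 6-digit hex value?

s_0 = plaintext = 0x718037
s_1 = Round(s_0, k_0) = 0x8FB4E9
s_2 = Round(s_1, k_1) = 0x7ADEAE

0x8FB4E9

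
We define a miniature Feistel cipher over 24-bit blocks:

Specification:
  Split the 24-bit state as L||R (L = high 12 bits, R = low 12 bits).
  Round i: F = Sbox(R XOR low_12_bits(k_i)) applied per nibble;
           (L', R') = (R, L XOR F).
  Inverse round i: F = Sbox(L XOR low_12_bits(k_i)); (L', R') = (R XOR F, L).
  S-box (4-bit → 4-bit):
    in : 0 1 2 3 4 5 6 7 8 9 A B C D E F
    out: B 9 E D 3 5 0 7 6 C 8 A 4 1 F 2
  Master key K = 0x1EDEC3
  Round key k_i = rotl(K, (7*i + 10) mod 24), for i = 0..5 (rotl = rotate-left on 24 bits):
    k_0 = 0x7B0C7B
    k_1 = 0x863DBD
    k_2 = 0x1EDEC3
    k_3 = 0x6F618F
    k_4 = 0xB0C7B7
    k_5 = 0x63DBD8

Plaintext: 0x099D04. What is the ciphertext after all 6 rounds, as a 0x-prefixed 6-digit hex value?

0x123BF3

s_0 = plaintext = 0x099D04
s_1 = Round(s_0, k_0) = 0xD049EB
s_2 = Round(s_1, k_1) = 0x9EBE54
s_3 = Round(s_2, k_2) = 0xE5422C
s_4 = Round(s_3, k_3) = 0x22C3D9
s_5 = Round(s_4, k_4) = 0x3D9123
s_6 = Round(s_5, k_5) = 0x123BF3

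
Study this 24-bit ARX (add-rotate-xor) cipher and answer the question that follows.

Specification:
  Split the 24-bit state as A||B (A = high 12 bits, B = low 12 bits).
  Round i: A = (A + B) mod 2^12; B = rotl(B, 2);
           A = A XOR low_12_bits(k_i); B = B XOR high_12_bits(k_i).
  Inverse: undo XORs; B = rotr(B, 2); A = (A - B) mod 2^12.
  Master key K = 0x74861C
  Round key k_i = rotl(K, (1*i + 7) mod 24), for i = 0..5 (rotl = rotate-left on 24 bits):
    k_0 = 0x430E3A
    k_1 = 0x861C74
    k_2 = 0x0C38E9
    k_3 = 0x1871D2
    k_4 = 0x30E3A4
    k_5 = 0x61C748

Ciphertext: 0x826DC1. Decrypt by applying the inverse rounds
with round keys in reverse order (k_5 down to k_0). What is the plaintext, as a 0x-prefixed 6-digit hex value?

s_0 = ciphertext = 0x826DC1
s_1 = InvRound(s_0, k_5) = 0x8776F7
s_2 = InvRound(s_1, k_4) = 0x65557E
s_3 = InvRound(s_2, k_3) = 0x24953E
s_4 = InvRound(s_3, k_2) = 0x52157F
s_5 = InvRound(s_4, k_1) = 0xE0EB47
s_6 = InvRound(s_5, k_0) = 0x057FDD

0x057FDD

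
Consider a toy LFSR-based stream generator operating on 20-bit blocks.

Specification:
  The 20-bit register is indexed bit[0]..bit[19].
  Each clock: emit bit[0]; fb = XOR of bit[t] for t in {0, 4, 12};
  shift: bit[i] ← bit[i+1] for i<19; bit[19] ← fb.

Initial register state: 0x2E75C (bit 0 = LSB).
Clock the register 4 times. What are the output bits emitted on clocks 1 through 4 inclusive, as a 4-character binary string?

reg_0 = 0x2E75C
clock 1: out=0, reg = 0x973AE
clock 2: out=0, reg = 0xCB9D7
clock 3: out=1, reg = 0xE5CEB
clock 4: out=1, reg = 0x72E75

0011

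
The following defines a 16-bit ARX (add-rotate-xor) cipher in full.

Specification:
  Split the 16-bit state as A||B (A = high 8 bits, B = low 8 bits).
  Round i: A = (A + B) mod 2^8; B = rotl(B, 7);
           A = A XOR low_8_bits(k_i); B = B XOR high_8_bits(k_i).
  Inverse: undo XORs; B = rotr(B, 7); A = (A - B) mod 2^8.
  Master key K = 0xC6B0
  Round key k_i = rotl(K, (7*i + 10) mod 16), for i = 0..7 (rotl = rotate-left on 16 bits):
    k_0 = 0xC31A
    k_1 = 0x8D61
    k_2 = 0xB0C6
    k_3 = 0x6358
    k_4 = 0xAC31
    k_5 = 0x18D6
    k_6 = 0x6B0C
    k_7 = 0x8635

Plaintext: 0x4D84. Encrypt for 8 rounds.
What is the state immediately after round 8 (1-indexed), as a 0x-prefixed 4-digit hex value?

s_0 = plaintext = 0x4D84
s_1 = Round(s_0, k_0) = 0xCB81
s_2 = Round(s_1, k_1) = 0x2D4D
s_3 = Round(s_2, k_2) = 0xBC16
s_4 = Round(s_3, k_3) = 0x8A68
s_5 = Round(s_4, k_4) = 0xC398
s_6 = Round(s_5, k_5) = 0x8D54
s_7 = Round(s_6, k_6) = 0xED41
s_8 = Round(s_7, k_7) = 0x1B26

0x1B26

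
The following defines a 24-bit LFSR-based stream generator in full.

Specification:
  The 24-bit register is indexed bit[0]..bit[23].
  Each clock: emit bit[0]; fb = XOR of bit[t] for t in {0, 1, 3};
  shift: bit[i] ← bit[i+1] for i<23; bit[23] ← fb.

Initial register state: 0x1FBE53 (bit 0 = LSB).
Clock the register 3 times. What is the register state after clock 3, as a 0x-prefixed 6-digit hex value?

0x03F7CA

reg_0 = 0x1FBE53
clock 1: out=1, reg = 0x0FDF29
clock 2: out=1, reg = 0x07EF94
clock 3: out=0, reg = 0x03F7CA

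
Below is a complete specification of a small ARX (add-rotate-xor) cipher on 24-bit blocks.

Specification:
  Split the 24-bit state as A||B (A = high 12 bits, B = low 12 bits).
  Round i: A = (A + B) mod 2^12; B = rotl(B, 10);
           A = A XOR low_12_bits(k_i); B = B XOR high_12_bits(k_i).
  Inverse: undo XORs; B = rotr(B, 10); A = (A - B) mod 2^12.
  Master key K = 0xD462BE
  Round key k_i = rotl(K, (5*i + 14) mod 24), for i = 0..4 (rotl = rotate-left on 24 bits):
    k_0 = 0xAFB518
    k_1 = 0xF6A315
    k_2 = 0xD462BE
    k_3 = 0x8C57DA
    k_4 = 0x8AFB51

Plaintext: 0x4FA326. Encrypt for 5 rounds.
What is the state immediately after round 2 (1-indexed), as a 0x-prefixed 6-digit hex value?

0xC7F7E6

s_0 = plaintext = 0x4FA326
s_1 = Round(s_0, k_0) = 0xD38232
s_2 = Round(s_1, k_1) = 0xC7F7E6
s_3 = Round(s_2, k_2) = 0x6DB4BF
s_4 = Round(s_3, k_3) = 0xC405EA
s_5 = Round(s_4, k_4) = 0x97B1D5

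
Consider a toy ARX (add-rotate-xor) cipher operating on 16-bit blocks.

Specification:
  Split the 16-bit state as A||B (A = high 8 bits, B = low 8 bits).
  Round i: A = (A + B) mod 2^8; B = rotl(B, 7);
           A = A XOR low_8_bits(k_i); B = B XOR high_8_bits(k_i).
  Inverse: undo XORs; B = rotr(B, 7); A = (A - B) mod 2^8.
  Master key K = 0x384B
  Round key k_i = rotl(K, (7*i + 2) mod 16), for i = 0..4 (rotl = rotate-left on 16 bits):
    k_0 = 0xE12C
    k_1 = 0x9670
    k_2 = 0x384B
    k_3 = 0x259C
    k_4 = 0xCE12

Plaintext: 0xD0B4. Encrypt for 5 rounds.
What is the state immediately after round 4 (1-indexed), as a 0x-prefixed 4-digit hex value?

s_0 = plaintext = 0xD0B4
s_1 = Round(s_0, k_0) = 0xA8BB
s_2 = Round(s_1, k_1) = 0x134B
s_3 = Round(s_2, k_2) = 0x159D
s_4 = Round(s_3, k_3) = 0x2EEB
s_5 = Round(s_4, k_4) = 0x0B3B

0x2EEB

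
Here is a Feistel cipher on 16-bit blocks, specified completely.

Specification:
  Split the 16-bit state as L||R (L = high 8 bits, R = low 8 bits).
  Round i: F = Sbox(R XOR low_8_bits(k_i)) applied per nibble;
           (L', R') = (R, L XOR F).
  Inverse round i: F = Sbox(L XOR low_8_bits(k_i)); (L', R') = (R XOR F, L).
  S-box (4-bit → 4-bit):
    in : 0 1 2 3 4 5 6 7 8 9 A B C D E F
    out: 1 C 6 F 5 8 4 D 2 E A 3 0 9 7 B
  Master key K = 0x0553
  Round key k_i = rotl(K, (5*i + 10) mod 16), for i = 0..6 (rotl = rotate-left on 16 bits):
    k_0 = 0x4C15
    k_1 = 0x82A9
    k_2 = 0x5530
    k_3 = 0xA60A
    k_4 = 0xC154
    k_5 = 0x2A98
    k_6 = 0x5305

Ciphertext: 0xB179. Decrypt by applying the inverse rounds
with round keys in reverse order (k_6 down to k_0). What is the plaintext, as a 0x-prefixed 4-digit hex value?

0x97E3

s_0 = ciphertext = 0xB179
s_1 = InvRound(s_0, k_6) = 0x4CB1
s_2 = InvRound(s_1, k_5) = 0x244C
s_3 = InvRound(s_2, k_4) = 0x9D24
s_4 = InvRound(s_3, k_3) = 0xC99D
s_5 = InvRound(s_4, k_2) = 0x23C9
s_6 = InvRound(s_5, k_1) = 0xE323
s_7 = InvRound(s_6, k_0) = 0x97E3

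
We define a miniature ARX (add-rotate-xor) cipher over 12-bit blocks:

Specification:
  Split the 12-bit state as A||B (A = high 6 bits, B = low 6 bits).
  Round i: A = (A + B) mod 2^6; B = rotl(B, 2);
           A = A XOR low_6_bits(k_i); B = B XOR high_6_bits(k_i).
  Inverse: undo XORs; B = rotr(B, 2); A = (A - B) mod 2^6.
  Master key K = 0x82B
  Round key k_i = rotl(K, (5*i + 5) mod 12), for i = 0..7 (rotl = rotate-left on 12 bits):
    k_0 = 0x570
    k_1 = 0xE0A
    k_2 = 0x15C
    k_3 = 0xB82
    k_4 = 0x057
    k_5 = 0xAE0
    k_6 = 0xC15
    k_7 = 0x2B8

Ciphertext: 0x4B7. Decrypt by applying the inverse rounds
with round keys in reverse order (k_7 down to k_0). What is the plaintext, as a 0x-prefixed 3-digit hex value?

s_0 = ciphertext = 0x4B7
s_1 = InvRound(s_0, k_7) = 0x2DF
s_2 = InvRound(s_1, k_6) = 0x8FB
s_3 = InvRound(s_2, k_5) = 0xFC4
s_4 = InvRound(s_3, k_4) = 0x5D1
s_5 = InvRound(s_4, k_3) = 0x5BF
s_6 = InvRound(s_5, k_2) = 0x72E
s_7 = InvRound(s_6, k_1) = 0xC65
s_8 = InvRound(s_7, k_0) = 0xD4C

0xD4C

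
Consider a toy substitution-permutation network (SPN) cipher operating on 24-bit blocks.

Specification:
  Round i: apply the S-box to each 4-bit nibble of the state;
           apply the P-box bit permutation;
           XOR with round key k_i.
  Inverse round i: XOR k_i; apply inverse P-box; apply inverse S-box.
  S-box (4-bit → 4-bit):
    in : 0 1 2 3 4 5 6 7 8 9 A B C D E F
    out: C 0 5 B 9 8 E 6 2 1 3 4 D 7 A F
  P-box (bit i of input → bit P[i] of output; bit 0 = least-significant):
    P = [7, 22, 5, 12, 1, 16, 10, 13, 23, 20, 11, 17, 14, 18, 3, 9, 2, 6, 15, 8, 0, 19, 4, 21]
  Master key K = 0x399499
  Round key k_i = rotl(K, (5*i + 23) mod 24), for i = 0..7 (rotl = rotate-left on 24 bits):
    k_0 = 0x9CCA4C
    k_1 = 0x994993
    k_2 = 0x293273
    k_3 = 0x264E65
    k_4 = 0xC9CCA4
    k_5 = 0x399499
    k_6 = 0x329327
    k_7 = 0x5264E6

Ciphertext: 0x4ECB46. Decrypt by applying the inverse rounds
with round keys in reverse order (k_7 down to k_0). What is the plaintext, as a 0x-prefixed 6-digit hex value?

s_0 = ciphertext = 0x4ECB46
s_1 = InvRound(s_0, k_7) = 0x80E702
s_2 = InvRound(s_1, k_6) = 0x499300
s_3 = InvRound(s_2, k_5) = 0xC508BA
s_4 = InvRound(s_3, k_4) = 0x72D121
s_5 = InvRound(s_4, k_3) = 0x1FE7BE
s_6 = InvRound(s_5, k_2) = 0x4FDEB4
s_7 = InvRound(s_6, k_1) = 0x9CE326
s_8 = InvRound(s_7, k_0) = 0x1EBB4B

0x1EBB4B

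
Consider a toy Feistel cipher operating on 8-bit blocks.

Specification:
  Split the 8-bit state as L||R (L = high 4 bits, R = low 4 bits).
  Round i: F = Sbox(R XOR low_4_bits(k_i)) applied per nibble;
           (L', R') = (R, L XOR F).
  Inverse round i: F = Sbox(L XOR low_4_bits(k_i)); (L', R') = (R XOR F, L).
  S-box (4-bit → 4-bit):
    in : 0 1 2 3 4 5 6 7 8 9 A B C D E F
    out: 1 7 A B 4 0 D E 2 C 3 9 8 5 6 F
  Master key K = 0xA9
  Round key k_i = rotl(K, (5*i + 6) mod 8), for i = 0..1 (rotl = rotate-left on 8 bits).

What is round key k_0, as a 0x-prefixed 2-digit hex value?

K = 0xA9
k_0 = rotl(K, (5*0+6) mod 8) = rotl(K, 6) = 0x6A

0x6A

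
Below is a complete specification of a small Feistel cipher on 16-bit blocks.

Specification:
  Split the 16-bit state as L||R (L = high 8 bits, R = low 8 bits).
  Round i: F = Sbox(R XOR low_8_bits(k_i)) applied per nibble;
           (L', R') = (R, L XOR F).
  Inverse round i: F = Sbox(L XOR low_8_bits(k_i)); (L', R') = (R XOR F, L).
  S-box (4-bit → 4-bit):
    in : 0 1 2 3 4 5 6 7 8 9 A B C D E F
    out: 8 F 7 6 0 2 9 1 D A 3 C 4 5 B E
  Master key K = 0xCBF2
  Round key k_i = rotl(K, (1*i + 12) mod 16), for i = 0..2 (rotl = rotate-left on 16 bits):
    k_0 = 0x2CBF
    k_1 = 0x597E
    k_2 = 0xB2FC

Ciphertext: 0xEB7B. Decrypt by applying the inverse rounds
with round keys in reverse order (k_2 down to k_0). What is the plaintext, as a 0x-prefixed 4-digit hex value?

0x4A0B

s_0 = ciphertext = 0xEB7B
s_1 = InvRound(s_0, k_2) = 0x8AEB
s_2 = InvRound(s_1, k_1) = 0x0B8A
s_3 = InvRound(s_2, k_0) = 0x4A0B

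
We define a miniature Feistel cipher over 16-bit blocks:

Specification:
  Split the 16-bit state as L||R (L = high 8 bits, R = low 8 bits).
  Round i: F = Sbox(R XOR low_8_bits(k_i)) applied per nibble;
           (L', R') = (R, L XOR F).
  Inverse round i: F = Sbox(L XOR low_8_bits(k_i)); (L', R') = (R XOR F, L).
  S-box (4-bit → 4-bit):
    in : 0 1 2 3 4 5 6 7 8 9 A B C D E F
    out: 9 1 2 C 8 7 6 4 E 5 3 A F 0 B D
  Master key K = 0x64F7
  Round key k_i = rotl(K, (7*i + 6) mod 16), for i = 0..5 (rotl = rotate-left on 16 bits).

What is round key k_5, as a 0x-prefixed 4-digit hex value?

0xEEC9

K = 0x64F7
k_0 = rotl(K, (7*0+6) mod 16) = rotl(K, 6) = 0x3DD9
k_1 = rotl(K, (7*1+6) mod 16) = rotl(K, 13) = 0xEC9E
k_2 = rotl(K, (7*2+6) mod 16) = rotl(K, 4) = 0x4F76
k_3 = rotl(K, (7*3+6) mod 16) = rotl(K, 11) = 0xBB27
k_4 = rotl(K, (7*4+6) mod 16) = rotl(K, 2) = 0x93DD
k_5 = rotl(K, (7*5+6) mod 16) = rotl(K, 9) = 0xEEC9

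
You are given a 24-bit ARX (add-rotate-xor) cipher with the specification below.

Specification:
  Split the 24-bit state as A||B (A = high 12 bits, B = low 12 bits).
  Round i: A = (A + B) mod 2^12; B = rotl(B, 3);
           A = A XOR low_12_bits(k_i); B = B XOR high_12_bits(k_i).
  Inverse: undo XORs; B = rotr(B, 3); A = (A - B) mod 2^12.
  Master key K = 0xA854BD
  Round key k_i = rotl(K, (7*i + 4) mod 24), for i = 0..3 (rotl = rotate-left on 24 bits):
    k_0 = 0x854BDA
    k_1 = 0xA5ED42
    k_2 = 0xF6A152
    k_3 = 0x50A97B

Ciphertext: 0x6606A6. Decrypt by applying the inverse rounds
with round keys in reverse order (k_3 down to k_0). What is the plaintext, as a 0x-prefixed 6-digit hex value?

s_0 = ciphertext = 0x6606A6
s_1 = InvRound(s_0, k_3) = 0x6A6875
s_2 = InvRound(s_1, k_2) = 0x911EE3
s_3 = InvRound(s_2, k_1) = 0x9BCA97
s_4 = InvRound(s_3, k_0) = 0xC0E658

0xC0E658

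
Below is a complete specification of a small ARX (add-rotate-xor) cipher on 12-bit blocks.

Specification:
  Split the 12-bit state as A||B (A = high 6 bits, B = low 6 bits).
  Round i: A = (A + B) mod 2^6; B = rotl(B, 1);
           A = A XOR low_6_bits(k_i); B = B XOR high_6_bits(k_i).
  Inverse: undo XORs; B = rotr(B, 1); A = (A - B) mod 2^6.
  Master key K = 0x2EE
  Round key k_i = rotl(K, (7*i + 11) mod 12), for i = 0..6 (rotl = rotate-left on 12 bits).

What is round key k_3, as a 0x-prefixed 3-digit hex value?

K = 0x2EE
k_0 = rotl(K, (7*0+11) mod 12) = rotl(K, 11) = 0x177
k_1 = rotl(K, (7*1+11) mod 12) = rotl(K, 6) = 0xB8B
k_2 = rotl(K, (7*2+11) mod 12) = rotl(K, 1) = 0x5DC
k_3 = rotl(K, (7*3+11) mod 12) = rotl(K, 8) = 0xE2E

0xE2E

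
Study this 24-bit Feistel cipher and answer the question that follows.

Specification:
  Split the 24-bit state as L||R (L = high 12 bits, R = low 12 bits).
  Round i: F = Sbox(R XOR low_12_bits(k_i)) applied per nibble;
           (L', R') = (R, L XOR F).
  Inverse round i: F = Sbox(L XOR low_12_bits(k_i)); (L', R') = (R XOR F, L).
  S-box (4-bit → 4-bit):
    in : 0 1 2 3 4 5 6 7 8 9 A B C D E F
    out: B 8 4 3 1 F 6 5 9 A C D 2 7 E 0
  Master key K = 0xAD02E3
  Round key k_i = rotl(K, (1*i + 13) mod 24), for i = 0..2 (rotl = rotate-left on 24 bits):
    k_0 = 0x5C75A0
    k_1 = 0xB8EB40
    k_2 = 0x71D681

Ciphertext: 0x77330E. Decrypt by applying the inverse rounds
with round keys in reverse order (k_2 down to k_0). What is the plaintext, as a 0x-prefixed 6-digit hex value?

s_0 = ciphertext = 0x77330E
s_1 = InvRound(s_0, k_2) = 0xB0A773
s_2 = InvRound(s_1, k_1) = 0xC6FB0A
s_3 = InvRound(s_2, k_0) = 0x12AC6F

0x12AC6F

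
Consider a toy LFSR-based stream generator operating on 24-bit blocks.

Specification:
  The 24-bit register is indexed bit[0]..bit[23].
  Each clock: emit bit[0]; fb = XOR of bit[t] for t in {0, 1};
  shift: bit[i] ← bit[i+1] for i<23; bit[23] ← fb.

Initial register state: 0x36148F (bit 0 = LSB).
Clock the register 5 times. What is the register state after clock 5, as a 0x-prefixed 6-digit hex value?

reg_0 = 0x36148F
clock 1: out=1, reg = 0x1B0A47
clock 2: out=1, reg = 0x0D8523
clock 3: out=1, reg = 0x06C291
clock 4: out=1, reg = 0x836148
clock 5: out=0, reg = 0x41B0A4

0x41B0A4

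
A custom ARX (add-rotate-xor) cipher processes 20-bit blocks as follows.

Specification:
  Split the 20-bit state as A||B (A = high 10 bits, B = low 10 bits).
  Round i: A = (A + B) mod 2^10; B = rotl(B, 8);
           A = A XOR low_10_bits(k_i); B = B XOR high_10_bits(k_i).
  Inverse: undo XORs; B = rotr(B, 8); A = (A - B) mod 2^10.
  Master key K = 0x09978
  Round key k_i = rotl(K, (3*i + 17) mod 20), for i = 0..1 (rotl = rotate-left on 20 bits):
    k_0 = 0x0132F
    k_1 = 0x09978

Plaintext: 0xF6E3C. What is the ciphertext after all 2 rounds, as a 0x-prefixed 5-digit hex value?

s_0 = plaintext = 0xF6E3C
s_1 = Round(s_0, k_0) = 0x4E08B
s_2 = Round(s_1, k_1) = 0x2EF04

0x2EF04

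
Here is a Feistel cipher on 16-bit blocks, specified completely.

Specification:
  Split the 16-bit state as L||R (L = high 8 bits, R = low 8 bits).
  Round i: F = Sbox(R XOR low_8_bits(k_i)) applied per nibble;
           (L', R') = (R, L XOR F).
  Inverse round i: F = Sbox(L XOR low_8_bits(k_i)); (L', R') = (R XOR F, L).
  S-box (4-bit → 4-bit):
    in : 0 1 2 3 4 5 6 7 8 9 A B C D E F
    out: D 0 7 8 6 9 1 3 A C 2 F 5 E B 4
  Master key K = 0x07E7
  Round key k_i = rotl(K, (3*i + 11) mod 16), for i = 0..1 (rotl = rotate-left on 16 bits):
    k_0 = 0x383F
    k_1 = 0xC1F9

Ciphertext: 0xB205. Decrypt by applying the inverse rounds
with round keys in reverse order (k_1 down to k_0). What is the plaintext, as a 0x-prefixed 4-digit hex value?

s_0 = ciphertext = 0xB205
s_1 = InvRound(s_0, k_1) = 0x6AB2
s_2 = InvRound(s_1, k_0) = 0x2B6A

0x2B6A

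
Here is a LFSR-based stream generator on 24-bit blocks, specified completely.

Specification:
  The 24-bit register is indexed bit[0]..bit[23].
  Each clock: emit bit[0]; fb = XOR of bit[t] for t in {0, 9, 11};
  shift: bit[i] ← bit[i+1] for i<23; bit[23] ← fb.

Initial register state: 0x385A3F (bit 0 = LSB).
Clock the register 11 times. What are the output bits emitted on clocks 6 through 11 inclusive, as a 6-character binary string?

reg_0 = 0x385A3F
clock 1: out=1, reg = 0x9C2D1F
clock 2: out=1, reg = 0x4E168F
clock 3: out=1, reg = 0x270B47
clock 4: out=1, reg = 0x9385A3
clock 5: out=1, reg = 0xC9C2D1
clock 6: out=1, reg = 0x64E168
clock 7: out=0, reg = 0x3270B4
clock 8: out=0, reg = 0x19385A
clock 9: out=0, reg = 0x8C9C2D
clock 10: out=1, reg = 0x464E16
clock 11: out=0, reg = 0x23270B

100010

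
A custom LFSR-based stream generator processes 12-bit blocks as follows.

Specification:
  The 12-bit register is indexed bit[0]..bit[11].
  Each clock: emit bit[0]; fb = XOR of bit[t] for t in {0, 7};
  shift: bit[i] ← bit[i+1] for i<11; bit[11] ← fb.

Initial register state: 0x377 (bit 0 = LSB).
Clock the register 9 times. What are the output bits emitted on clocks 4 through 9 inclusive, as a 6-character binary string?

reg_0 = 0x377
clock 1: out=1, reg = 0x9BB
clock 2: out=1, reg = 0x4DD
clock 3: out=1, reg = 0x26E
clock 4: out=0, reg = 0x137
clock 5: out=1, reg = 0x89B
clock 6: out=1, reg = 0x44D
clock 7: out=1, reg = 0xA26
clock 8: out=0, reg = 0x513
clock 9: out=1, reg = 0xA89

011101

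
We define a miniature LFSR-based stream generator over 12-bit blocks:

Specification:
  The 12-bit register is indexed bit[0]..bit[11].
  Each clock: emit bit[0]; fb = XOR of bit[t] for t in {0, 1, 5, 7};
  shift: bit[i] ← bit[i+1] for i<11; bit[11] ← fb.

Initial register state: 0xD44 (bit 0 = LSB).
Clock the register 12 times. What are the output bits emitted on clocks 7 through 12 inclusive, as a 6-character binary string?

101011

reg_0 = 0xD44
clock 1: out=0, reg = 0x6A2
clock 2: out=0, reg = 0xB51
clock 3: out=1, reg = 0xDA8
clock 4: out=0, reg = 0x6D4
clock 5: out=0, reg = 0xB6A
clock 6: out=0, reg = 0x5B5
clock 7: out=1, reg = 0xADA
clock 8: out=0, reg = 0x56D
clock 9: out=1, reg = 0x2B6
clock 10: out=0, reg = 0x95B
clock 11: out=1, reg = 0x4AD
clock 12: out=1, reg = 0xA56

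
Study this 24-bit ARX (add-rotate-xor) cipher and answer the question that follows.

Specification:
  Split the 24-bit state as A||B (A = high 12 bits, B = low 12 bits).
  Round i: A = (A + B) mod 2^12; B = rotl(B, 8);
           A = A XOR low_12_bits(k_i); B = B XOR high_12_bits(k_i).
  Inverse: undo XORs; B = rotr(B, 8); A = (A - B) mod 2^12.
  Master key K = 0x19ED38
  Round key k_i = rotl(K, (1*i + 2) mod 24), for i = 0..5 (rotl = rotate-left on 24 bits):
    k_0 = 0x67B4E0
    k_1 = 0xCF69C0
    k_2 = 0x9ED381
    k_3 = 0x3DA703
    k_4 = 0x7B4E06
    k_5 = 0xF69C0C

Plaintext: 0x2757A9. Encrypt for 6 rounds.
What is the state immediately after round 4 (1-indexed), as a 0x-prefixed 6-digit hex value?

s_0 = plaintext = 0x2757A9
s_1 = Round(s_0, k_0) = 0xEFEF01
s_2 = Round(s_1, k_1) = 0x43FD06
s_3 = Round(s_2, k_2) = 0x2C4F3D
s_4 = Round(s_3, k_3) = 0x502E29
s_5 = Round(s_4, k_4) = 0xD2DE56
s_6 = Round(s_5, k_5) = 0x78F98C

0x502E29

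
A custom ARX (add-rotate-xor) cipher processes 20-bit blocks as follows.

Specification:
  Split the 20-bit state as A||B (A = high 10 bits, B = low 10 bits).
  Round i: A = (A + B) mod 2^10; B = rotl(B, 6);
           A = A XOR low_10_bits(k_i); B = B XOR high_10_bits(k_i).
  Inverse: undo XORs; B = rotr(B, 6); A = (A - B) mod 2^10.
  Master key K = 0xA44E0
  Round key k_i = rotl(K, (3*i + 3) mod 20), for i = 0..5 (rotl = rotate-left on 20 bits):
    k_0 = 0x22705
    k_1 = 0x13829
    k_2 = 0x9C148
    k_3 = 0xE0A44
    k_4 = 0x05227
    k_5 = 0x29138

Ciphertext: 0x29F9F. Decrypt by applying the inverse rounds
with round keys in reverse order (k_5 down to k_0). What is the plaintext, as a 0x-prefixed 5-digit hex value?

0xC6453

s_0 = ciphertext = 0x29F9F
s_1 = InvRound(s_0, k_5) = 0x78FBC
s_2 = InvRound(s_1, k_4) = 0x4DA8E
s_3 = InvRound(s_2, k_3) = 0xAB8C4
s_4 = InvRound(s_3, k_2) = 0x2734A
s_5 = InvRound(s_4, k_1) = 0x1A44C
s_6 = InvRound(s_5, k_0) = 0xC6453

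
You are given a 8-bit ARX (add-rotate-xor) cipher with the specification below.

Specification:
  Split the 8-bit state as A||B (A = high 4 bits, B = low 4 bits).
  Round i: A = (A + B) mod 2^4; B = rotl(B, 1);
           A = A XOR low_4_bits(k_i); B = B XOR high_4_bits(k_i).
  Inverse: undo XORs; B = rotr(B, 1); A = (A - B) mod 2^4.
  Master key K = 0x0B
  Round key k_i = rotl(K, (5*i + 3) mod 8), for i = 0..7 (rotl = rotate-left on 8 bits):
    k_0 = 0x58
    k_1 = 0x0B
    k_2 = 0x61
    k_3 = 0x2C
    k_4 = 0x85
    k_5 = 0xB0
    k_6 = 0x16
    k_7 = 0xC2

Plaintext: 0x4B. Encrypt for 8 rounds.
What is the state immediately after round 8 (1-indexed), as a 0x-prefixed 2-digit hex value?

0x8B

s_0 = plaintext = 0x4B
s_1 = Round(s_0, k_0) = 0x72
s_2 = Round(s_1, k_1) = 0x24
s_3 = Round(s_2, k_2) = 0x7E
s_4 = Round(s_3, k_3) = 0x9F
s_5 = Round(s_4, k_4) = 0xD7
s_6 = Round(s_5, k_5) = 0x45
s_7 = Round(s_6, k_6) = 0xFB
s_8 = Round(s_7, k_7) = 0x8B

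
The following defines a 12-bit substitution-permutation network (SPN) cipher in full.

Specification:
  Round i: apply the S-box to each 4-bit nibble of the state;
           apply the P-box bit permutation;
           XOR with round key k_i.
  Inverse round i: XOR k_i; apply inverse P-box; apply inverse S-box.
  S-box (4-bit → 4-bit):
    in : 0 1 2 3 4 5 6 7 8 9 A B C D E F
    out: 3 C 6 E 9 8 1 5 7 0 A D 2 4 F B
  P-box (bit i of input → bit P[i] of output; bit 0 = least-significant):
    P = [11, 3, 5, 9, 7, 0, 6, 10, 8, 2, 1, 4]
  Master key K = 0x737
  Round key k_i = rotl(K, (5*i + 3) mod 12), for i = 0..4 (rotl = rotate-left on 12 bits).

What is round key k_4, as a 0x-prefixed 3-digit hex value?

K = 0x737
k_0 = rotl(K, (5*0+3) mod 12) = rotl(K, 3) = 0x9BB
k_1 = rotl(K, (5*1+3) mod 12) = rotl(K, 8) = 0x773
k_2 = rotl(K, (5*2+3) mod 12) = rotl(K, 1) = 0xE6E
k_3 = rotl(K, (5*3+3) mod 12) = rotl(K, 6) = 0xDDC
k_4 = rotl(K, (5*4+3) mod 12) = rotl(K, 11) = 0xB9B

0xB9B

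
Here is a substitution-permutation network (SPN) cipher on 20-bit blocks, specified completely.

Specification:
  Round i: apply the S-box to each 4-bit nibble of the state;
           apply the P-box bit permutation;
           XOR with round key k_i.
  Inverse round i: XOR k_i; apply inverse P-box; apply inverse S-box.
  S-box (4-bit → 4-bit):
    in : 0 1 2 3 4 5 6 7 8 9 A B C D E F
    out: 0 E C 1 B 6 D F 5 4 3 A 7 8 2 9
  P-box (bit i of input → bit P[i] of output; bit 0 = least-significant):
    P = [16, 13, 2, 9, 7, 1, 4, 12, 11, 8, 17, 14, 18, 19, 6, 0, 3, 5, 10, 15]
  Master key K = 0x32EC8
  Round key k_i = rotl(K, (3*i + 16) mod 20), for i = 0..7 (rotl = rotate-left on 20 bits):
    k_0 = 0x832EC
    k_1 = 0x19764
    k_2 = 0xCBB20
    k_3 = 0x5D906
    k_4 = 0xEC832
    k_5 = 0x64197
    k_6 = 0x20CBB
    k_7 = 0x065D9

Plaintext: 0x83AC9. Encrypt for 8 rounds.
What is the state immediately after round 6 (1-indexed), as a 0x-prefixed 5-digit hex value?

0x72744

s_0 = plaintext = 0x83AC9
s_1 = Round(s_0, k_0) = 0xC3F72
s_2 = Round(s_1, k_1) = 0x5C9DA
s_3 = Round(s_2, k_2) = 0x38F40
s_4 = Round(s_3, k_3) = 0x181CC
s_5 = Round(s_4, k_4) = 0x92DC4
s_6 = Round(s_5, k_5) = 0x72744
s_7 = Round(s_6, k_6) = 0x1F350
s_8 = Round(s_7, k_7) = 0x4E9EA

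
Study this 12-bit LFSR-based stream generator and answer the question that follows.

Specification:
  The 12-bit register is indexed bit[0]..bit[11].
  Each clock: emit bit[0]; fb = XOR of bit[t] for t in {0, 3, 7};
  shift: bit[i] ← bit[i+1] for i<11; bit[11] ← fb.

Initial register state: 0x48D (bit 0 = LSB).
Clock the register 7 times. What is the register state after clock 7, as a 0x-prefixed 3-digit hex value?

reg_0 = 0x48D
clock 1: out=1, reg = 0xA46
clock 2: out=0, reg = 0x523
clock 3: out=1, reg = 0xA91
clock 4: out=1, reg = 0x548
clock 5: out=0, reg = 0xAA4
clock 6: out=0, reg = 0xD52
clock 7: out=0, reg = 0x6A9

0x6A9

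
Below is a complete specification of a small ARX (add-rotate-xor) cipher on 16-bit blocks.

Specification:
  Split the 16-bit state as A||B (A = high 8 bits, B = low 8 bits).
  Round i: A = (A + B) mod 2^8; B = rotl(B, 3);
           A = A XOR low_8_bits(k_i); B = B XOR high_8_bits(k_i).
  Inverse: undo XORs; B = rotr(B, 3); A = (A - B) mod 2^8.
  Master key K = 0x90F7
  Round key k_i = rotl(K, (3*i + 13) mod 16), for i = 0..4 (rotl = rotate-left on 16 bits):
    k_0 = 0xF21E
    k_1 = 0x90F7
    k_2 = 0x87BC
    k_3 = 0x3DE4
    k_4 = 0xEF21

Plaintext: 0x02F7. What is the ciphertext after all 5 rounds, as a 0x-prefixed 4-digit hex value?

0x5512

s_0 = plaintext = 0x02F7
s_1 = Round(s_0, k_0) = 0xE74D
s_2 = Round(s_1, k_1) = 0xC3FA
s_3 = Round(s_2, k_2) = 0x0150
s_4 = Round(s_3, k_3) = 0xB5BF
s_5 = Round(s_4, k_4) = 0x5512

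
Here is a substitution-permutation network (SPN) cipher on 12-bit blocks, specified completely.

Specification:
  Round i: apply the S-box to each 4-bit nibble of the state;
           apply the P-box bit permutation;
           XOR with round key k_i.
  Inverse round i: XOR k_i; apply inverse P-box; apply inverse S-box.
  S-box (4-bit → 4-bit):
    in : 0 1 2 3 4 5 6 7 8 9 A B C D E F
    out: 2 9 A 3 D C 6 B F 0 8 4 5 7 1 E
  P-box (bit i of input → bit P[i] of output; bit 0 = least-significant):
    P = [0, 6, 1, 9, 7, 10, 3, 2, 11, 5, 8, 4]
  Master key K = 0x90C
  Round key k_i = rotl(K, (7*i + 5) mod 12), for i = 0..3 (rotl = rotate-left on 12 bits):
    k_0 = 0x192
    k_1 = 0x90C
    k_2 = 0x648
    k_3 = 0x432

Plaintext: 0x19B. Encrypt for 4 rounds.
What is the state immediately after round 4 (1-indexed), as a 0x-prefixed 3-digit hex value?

0x546

s_0 = plaintext = 0x19B
s_1 = Round(s_0, k_0) = 0x980
s_2 = Round(s_1, k_1) = 0xDC0
s_3 = Round(s_2, k_2) = 0xFA0
s_4 = Round(s_3, k_3) = 0x546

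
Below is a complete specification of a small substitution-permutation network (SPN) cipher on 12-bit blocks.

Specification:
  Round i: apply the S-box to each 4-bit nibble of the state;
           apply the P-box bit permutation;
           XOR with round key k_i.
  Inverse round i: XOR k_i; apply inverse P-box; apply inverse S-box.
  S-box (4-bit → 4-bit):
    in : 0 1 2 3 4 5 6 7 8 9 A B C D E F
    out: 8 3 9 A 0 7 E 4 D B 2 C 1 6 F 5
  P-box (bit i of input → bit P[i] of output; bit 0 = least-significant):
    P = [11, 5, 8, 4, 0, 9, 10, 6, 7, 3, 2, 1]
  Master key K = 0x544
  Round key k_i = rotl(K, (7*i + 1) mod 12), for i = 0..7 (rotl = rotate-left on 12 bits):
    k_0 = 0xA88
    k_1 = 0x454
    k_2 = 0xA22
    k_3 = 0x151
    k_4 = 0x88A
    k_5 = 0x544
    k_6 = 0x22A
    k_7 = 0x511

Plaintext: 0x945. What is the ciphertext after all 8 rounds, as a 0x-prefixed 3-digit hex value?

0x98F

s_0 = plaintext = 0x945
s_1 = Round(s_0, k_0) = 0x322
s_2 = Round(s_1, k_1) = 0xC0F
s_3 = Round(s_2, k_2) = 0x3E2
s_4 = Round(s_3, k_3) = 0xF0A
s_5 = Round(s_4, k_4) = 0x86E
s_6 = Round(s_5, k_5) = 0xAB2
s_7 = Round(s_6, k_6) = 0xE72
s_8 = Round(s_7, k_7) = 0x98F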